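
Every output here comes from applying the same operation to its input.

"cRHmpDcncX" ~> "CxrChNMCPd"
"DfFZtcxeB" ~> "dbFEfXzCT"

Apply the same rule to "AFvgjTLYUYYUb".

Each output is the input with this applied: take characters alternately from the front and the back (1st, last, 2nd, 2nd-last, ...), then flip the case of every letter.
Working it through for "AFvgjTLYUYYUb": intermediate "AbFUvYgYjUTYL", final "aBfuVyGyJutyl".

aBfuVyGyJutyl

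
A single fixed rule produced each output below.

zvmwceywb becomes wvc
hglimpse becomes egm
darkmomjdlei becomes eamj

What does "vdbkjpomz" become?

mdj

Each output is the input with this applied: keep one character in every 3, starting at position 2 (positions 2nd, 5th, 8th, ...), then move the last character to the front.
Doing the same to "vdbkjpomz": "mdj".
(Check on "hglimpse": → "gme" → "egm" ✓)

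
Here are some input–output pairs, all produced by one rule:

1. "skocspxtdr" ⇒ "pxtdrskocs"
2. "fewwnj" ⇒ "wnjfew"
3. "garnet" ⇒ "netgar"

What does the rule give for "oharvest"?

vestohar

The transformation: swap the front and back halves of the string.
On "oharvest" that produces "vestohar".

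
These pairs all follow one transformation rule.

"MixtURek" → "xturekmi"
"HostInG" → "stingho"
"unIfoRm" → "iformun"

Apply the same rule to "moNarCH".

narchmo

The pattern: move the first 2 characters to the end (rotate left by 2), then convert every letter to lowercase.
Starting from "moNarCH": after the first operation, "NarCHmo"; after the second, "narchmo".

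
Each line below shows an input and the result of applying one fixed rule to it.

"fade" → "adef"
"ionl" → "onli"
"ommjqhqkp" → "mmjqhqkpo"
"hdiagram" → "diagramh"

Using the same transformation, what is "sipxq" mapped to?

ipxqs

Rule — move the first character to the end.
For "sipxq" the result is "ipxqs".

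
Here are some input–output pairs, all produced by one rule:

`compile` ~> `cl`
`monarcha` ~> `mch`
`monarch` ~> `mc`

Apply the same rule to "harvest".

hs

What's happening: swap each adjacent pair of characters (1↔2, 3↔4, ...), then keep one character in every 3, starting at position 2 (positions 2nd, 5th, 8th, ...).
For "harvest", step one produces "ahvrset"; step two turns that into "hs".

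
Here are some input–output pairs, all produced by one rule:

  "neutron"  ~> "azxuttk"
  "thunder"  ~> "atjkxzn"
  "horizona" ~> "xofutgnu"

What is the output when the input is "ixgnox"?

Looking at the pairs, the operation is to shift every letter 6 places forward in the alphabet (wrapping around), then move the first 2 characters to the end (rotate left by 2).
Applying both steps to "ixgnox": "odmtud", then "mtudod".
(Check on "neutron": → "tkazxut" → "azxuttk" ✓)

mtudod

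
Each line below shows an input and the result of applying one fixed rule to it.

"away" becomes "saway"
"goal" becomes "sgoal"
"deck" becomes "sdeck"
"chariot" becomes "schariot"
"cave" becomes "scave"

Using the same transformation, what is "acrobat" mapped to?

What's happening: prepend "s".
On "acrobat" that produces "sacrobat".

sacrobat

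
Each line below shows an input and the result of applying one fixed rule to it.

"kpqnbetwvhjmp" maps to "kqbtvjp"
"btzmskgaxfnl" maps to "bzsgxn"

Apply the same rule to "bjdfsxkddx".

Each output is the input with this applied: keep every other character starting from the first (positions 1st, 3rd, 5th, ...).
For "bjdfsxkddx" the result is "bdskd".

bdskd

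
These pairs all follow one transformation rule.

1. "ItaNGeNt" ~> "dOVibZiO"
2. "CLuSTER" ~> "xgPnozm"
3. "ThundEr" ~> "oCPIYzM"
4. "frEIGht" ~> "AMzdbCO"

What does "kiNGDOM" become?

Looking at the pairs, the operation is to flip the case of every letter, then shift every letter 5 places backward in the alphabet (wrapping around).
Working it through for "kiNGDOM": intermediate "KIngdom", final "FDibyjh".

FDibyjh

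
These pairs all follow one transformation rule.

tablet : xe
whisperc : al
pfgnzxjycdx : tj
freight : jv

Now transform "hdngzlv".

What's happening: shift every letter 4 places forward in the alphabet (wrapping around), then keep only the first 2 characters.
So "hdngzlv" becomes "lh".
(Check on "freight": → "jvimklx" → "jv" ✓)

lh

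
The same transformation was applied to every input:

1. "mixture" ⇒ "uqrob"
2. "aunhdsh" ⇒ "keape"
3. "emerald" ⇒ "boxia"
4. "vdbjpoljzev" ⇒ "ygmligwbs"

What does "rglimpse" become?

What's happening: delete the first 2 characters, then shift every letter 3 places backward in the alphabet (wrapping around).
Starting from "rglimpse": after the first operation, "limpse"; after the second, "ifjmpb".

ifjmpb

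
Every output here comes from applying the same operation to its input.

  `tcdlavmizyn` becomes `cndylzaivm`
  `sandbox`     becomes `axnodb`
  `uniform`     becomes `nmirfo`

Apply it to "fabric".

Rule — delete the first character, then take characters alternately from the front and the back (1st, last, 2nd, 2nd-last, ...).
Working it through for "fabric": intermediate "abric", final "acbir".
(Check on "uniform": → "niform" → "nmirfo" ✓)

acbir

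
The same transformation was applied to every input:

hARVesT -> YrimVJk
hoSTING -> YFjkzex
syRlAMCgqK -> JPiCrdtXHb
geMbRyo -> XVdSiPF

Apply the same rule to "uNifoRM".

LeZWFid

Each output is the input with this applied: shift every letter 9 places backward in the alphabet (wrapping around), then flip the case of every letter.
"uNifoRM" → "lEzwfID" → "LeZWFid".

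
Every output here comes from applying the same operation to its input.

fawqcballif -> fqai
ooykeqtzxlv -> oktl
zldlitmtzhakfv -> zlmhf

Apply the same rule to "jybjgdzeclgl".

jjzl

The transformation: keep one character in every 3, starting at position 1 (positions 1st, 4th, 7th, ...).
Applying that to "jybjgdzeclgl" gives "jjzl".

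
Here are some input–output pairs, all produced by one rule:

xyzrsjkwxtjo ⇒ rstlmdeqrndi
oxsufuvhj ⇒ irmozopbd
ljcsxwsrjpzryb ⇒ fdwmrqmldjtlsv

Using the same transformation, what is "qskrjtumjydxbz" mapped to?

The rule is to shift every letter 6 places backward in the alphabet (wrapping around).
For "qskrjtumjydxbz" the result is "kmeldnogdsxrvt".

kmeldnogdsxrvt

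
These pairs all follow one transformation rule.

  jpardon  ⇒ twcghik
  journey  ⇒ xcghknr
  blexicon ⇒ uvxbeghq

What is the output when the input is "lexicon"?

vxbeghq

What's happening: sort the characters into alphabetical order, then shift every letter 7 places backward in the alphabet (wrapping around).
On "lexicon": the first step gives "ceilnox", and the second then gives "vxbeghq".
(Check on "jpardon": → "adjnopr" → "twcghik" ✓)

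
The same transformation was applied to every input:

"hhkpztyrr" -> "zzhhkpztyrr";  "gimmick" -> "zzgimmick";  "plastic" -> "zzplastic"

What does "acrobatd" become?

zzacrobatd

The pattern: prepend "zz".
For "acrobatd" the result is "zzacrobatd".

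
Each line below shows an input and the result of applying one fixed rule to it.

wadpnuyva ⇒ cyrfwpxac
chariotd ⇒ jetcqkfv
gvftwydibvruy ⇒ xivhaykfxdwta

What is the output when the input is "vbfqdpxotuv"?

dxshrfqzwvx

What's happening: swap each adjacent pair of characters (1↔2, 3↔4, ...), then shift every letter 2 places forward in the alphabet (wrapping around).
Starting from "vbfqdpxotuv": after the first operation, "bvqfpdoxutv"; after the second, "dxshrfqzwvx".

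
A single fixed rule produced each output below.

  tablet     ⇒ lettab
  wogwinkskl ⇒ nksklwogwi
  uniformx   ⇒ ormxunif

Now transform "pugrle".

What's happening: swap the front and back halves of the string.
"pugrle" → "rlepug".

rlepug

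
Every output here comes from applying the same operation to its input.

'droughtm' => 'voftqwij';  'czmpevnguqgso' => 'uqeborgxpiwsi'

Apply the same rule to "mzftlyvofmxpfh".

Looking at the pairs, the operation is to shift every letter 2 places forward in the alphabet (wrapping around), then move the last 2 characters to the front (rotate right by 2).
Applying both steps to "mzftlyvofmxpfh": "obhvnaxqhozrhj", then "hjobhvnaxqhozr".

hjobhvnaxqhozr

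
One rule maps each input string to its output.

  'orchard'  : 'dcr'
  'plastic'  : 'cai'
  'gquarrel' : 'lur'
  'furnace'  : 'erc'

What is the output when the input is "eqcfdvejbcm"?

mcvb

The pattern: move the last character to the front, then keep one character in every 3, starting at position 1 (positions 1st, 4th, 7th, ...).
Starting from "eqcfdvejbcm": after the first operation, "meqcfdvejbc"; after the second, "mcvb".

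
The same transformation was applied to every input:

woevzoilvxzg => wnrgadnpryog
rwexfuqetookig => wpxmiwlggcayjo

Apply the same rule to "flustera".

mklwjsxd

In each case the input is transformed by: move the first 2 characters to the end (rotate left by 2), then shift every letter 8 places backward in the alphabet (wrapping around).
Starting from "flustera": after the first operation, "usterafl"; after the second, "mklwjsxd".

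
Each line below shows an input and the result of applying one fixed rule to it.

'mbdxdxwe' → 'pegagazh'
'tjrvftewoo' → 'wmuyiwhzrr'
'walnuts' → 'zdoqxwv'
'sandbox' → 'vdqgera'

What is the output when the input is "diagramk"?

gldjudpn

Looking at the pairs, the operation is to shift every letter 3 places forward in the alphabet (wrapping around).
So "diagramk" becomes "gldjudpn".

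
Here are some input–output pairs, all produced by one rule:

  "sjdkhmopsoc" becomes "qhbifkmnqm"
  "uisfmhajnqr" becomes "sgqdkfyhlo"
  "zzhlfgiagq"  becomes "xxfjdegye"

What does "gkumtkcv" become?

The rule is to shift every letter 2 places backward in the alphabet (wrapping around), then delete the last character.
Working it through for "gkumtkcv": intermediate "eiskriat", final "eiskria".

eiskria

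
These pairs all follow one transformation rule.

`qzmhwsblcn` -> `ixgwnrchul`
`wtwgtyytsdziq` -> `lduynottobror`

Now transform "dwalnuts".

Rule — shift every letter 5 places backward in the alphabet (wrapping around), then reverse the string.
Applying both steps to "dwalnuts": "yrvgipon", then "nopigvry".

nopigvry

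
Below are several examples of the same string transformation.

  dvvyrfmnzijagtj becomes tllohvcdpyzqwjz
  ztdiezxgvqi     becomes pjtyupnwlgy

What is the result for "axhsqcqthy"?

Looking at the pairs, the operation is to shift every letter 10 places backward in the alphabet (wrapping around).
"axhsqcqthy" → "qnxigsgjxo".

qnxigsgjxo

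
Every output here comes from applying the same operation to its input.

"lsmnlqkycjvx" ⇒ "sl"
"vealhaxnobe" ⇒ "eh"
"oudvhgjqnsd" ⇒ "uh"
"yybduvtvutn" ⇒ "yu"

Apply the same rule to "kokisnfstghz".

os

What's happening: keep one character in every 3, starting at position 2 (positions 2nd, 5th, 8th, ...), then delete the last 2 characters.
"kokisnfstghz" → "ossh" → "os".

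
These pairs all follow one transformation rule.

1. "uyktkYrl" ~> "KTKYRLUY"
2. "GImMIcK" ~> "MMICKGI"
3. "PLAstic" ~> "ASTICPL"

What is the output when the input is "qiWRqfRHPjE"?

WRQFRHPJEQI

The transformation: move the first 2 characters to the end (rotate left by 2), then convert every letter to uppercase.
Starting from "qiWRqfRHPjE": after the first operation, "WRqfRHPjEqi"; after the second, "WRQFRHPJEQI".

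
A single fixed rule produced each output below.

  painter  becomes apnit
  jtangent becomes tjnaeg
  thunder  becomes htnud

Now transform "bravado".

Rule — delete the last 2 characters, then swap each adjacent pair of characters (1↔2, 3↔4, ...).
On "bravado" that produces "rbvaa".

rbvaa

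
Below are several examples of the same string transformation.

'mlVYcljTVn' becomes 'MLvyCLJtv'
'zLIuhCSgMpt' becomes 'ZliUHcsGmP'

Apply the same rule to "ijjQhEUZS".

In each case the input is transformed by: delete the last character, then flip the case of every letter.
On "ijjQhEUZS": the first step gives "ijjQhEUZ", and the second then gives "IJJqHeuz".
(Check on "zLIuhCSgMpt": → "zLIuhCSgMp" → "ZliUHcsGmP" ✓)

IJJqHeuz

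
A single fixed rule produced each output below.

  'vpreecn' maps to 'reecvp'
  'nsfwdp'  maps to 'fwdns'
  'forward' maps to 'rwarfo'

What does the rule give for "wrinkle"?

inklwr

Looking at the pairs, the operation is to delete the last character, then move the first 2 characters to the end (rotate left by 2).
Working it through for "wrinkle": intermediate "wrinkl", final "inklwr".
(Check on "vpreecn": → "vpreec" → "reecvp" ✓)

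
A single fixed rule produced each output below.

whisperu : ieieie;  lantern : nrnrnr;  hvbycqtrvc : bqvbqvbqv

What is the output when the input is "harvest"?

rsrsrs

Looking at the pairs, the operation is to keep one character in every 3, starting at position 3 (positions 3rd, 6th, 9th, ...), then write the whole string 3 times in a row.
On "harvest": the first step gives "rs", and the second then gives "rsrsrs".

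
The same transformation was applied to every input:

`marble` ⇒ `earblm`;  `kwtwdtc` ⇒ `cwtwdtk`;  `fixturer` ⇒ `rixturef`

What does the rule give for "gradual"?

The rule is to swap the first and last characters.
"gradual" → "lraduag".

lraduag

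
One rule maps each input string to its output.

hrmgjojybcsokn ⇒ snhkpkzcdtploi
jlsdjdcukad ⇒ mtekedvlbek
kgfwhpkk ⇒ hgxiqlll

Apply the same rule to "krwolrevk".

The pattern: move the first character to the end, then shift every letter 1 place forward in the alphabet (wrapping around).
Starting from "krwolrevk": after the first operation, "rwolrevkk"; after the second, "sxpmsfwll".

sxpmsfwll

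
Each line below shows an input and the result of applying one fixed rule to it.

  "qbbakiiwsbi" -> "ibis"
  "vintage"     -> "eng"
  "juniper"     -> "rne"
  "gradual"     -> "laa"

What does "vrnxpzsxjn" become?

nnzj

Each output is the input with this applied: move the last character to the front, then keep one character in every 3, starting at position 1 (positions 1st, 4th, 7th, ...).
"vrnxpzsxjn" → "nnzj".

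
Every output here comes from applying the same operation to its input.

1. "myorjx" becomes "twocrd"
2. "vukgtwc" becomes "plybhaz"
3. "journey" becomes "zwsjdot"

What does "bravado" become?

The transformation: shift every letter 5 places forward in the alphabet (wrapping around), then move the first 2 characters to the end (rotate left by 2).
Starting from "bravado": after the first operation, "gwfafit"; after the second, "fafitgw".
(Check on "journey": → "otzwsjd" → "zwsjdot" ✓)

fafitgw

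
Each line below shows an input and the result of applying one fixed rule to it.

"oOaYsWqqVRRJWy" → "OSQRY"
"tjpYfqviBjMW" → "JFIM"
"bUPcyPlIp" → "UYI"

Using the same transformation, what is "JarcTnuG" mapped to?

ATG

Rule — keep one character in every 3, starting at position 2 (positions 2nd, 5th, 8th, ...), then convert every letter to uppercase.
Applying that to "JarcTnuG" gives "ATG".
(Check on "bUPcyPlIp": → "UyI" → "UYI" ✓)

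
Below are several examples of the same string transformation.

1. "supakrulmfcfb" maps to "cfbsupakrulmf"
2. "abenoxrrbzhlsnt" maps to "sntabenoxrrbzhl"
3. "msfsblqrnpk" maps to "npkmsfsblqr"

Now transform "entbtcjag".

Looking at the pairs, the operation is to move the last 3 characters to the front (rotate right by 3).
So "entbtcjag" becomes "jagentbtc".

jagentbtc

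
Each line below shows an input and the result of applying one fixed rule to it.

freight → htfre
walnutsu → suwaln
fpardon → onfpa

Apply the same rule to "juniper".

Rule — move the last 2 characters to the front (rotate right by 2), then delete the last 2 characters.
Applying both steps to "juniper": "erjunip", then "erjun".

erjun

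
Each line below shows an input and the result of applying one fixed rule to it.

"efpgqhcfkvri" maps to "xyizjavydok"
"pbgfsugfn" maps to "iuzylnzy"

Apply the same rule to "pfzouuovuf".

iyshnnhon

What's happening: delete the last character, then shift every letter 7 places backward in the alphabet (wrapping around).
"pfzouuovuf" → "pfzouuovu" → "iyshnnhon".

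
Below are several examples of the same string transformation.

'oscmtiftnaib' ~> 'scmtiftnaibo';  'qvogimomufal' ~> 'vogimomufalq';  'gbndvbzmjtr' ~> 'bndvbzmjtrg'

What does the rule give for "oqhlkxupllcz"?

qhlkxupllczo

What's happening: move the first character to the end.
On "oqhlkxupllcz" that produces "qhlkxupllczo".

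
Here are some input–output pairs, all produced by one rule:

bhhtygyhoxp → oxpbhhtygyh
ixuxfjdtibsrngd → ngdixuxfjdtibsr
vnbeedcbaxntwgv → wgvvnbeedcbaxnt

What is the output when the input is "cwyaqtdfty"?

In each case the input is transformed by: move the last 3 characters to the front (rotate right by 3).
So "cwyaqtdfty" becomes "ftycwyaqtd".

ftycwyaqtd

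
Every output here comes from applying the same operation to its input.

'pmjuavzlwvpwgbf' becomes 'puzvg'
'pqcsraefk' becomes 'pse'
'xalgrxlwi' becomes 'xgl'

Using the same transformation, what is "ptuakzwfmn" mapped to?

Rule — keep one character in every 3, starting at position 1 (positions 1st, 4th, 7th, ...).
Applying that to "ptuakzwfmn" gives "pawn".

pawn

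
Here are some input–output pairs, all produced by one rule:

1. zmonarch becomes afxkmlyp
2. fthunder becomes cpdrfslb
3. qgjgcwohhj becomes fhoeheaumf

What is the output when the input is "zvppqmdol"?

mjxtnnokb

What's happening: move the last 2 characters to the front (rotate right by 2), then shift every letter 2 places backward in the alphabet (wrapping around).
Applying both steps to "zvppqmdol": "olzvppqmd", then "mjxtnnokb".
(Check on "zmonarch": → "chzmonar" → "afxkmlyp" ✓)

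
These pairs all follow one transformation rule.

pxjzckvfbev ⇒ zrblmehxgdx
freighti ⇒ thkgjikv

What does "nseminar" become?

upogpktc

What's happening: shift every letter 2 places forward in the alphabet (wrapping around), then swap each adjacent pair of characters (1↔2, 3↔4, ...).
Doing the same to "nseminar": "upogpktc".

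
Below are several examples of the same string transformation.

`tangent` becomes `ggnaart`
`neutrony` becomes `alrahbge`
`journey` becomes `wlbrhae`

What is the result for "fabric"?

spnvoe

Rule — take characters alternately from the front and the back (1st, last, 2nd, 2nd-last, ...), then shift every letter 13 places forward in the alphabet (wrapping around) — i.e. ROT13.
Doing the same to "fabric": "spnvoe".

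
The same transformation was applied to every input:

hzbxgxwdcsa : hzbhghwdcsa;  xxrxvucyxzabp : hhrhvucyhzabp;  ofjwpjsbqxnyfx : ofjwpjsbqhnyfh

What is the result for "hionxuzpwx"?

What's happening: replace every "x" with "h".
On "hionxuzpwx" that produces "hionhuzpwh".

hionhuzpwh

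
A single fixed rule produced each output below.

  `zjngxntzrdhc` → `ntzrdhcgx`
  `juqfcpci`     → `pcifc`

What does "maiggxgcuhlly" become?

The transformation: delete the first 3 characters, then move the first 2 characters to the end (rotate left by 2).
Starting from "maiggxgcuhlly": after the first operation, "ggxgcuhlly"; after the second, "xgcuhllygg".

xgcuhllygg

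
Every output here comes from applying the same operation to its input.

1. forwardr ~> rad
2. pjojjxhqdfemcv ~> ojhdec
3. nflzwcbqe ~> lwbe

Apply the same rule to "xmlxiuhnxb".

lihx

The pattern: delete the first character, then keep every other character starting from the second (positions 2nd, 4th, 6th, ...).
Working it through for "xmlxiuhnxb": intermediate "mlxiuhnxb", final "lihx".
(Check on "nflzwcbqe": → "flzwcbqe" → "lwbe" ✓)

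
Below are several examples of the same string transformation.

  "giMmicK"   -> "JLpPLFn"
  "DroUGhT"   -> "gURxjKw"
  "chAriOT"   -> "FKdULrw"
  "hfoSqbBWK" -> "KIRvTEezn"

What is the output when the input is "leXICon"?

Looking at the pairs, the operation is to flip the case of every letter, then shift every letter 3 places forward in the alphabet (wrapping around).
"leXICon" → "LExicON" → "OHalfRQ".

OHalfRQ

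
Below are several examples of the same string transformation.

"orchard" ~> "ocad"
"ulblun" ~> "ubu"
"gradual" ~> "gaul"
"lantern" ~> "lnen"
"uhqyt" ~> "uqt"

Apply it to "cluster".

What's happening: keep every other character starting from the first (positions 1st, 3rd, 5th, ...).
For "cluster" the result is "cutr".

cutr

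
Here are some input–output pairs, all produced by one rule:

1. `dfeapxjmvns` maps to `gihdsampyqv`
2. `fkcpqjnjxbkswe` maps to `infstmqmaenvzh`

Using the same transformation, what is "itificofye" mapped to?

The pattern: shift every letter 3 places forward in the alphabet (wrapping around).
For "itificofye" the result is "lwlilfribh".

lwlilfribh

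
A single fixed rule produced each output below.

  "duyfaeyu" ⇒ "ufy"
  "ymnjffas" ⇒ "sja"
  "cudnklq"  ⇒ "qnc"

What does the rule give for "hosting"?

The rule is to swap the first and last characters, then keep one character in every 3, starting at position 1 (positions 1st, 4th, 7th, ...).
For "hosting", step one produces "gostinh"; step two turns that into "gth".

gth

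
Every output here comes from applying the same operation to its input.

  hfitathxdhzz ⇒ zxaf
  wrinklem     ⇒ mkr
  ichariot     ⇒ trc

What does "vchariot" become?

trc

What's happening: keep one character in every 3, starting at position 2 (positions 2nd, 5th, 8th, ...), then reverse the string.
Applying both steps to "vchariot": "crt", then "trc".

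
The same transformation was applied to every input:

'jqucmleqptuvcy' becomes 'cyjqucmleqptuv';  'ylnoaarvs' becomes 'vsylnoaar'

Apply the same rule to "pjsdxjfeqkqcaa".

aapjsdxjfeqkqc

The pattern: move the last 2 characters to the front (rotate right by 2).
Applying that to "pjsdxjfeqkqcaa" gives "aapjsdxjfeqkqc".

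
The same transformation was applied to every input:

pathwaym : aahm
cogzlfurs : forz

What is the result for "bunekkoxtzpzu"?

The transformation: keep every other character starting from the second (positions 2nd, 4th, 6th, ...), then sort the characters into alphabetical order.
"bunekkoxtzpzu" → "uekxzz" → "ekuxzz".

ekuxzz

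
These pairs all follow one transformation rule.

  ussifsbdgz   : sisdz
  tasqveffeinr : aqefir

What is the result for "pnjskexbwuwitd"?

The pattern: keep every other character starting from the second (positions 2nd, 4th, 6th, ...).
On "pnjskexbwuwitd" that produces "nsebuid".

nsebuid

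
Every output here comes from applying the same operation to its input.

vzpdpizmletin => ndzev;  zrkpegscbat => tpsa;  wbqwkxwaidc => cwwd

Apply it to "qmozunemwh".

hzeq

In each case the input is transformed by: swap the first and last characters, then keep one character in every 3, starting at position 1 (positions 1st, 4th, 7th, ...).
Applying both steps to "qmozunemwh": "hmozunemwq", then "hzeq".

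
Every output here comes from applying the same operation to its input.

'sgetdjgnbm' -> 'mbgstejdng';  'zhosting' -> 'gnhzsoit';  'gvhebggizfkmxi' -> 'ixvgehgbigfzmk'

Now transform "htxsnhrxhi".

ihthsxhnxr

Rule — move the last 2 characters to the front (rotate right by 2), then swap each adjacent pair of characters (1↔2, 3↔4, ...).
Starting from "htxsnhrxhi": after the first operation, "hihtxsnhrx"; after the second, "ihthsxhnxr".
(Check on "zhosting": → "ngzhosti" → "gnhzsoit" ✓)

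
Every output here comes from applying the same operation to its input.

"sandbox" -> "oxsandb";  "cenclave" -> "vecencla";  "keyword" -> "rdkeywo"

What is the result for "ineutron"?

onineutr

The rule is to move the last 2 characters to the front (rotate right by 2).
Doing the same to "ineutron": "onineutr".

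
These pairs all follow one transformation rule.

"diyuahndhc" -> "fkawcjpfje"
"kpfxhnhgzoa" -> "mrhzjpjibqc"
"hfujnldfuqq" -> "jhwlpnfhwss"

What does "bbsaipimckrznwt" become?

Each output is the input with this applied: shift every letter 2 places forward in the alphabet (wrapping around).
"bbsaipimckrznwt" → "dduckrkoemtbpyv".

dduckrkoemtbpyv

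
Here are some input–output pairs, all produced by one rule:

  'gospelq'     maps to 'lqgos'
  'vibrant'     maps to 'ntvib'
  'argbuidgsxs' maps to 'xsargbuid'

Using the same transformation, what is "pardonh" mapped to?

The rule is to move the last 2 characters to the front (rotate right by 2), then delete the last 2 characters.
On "pardonh": the first step gives "nhpardo", and the second then gives "nhpar".
(Check on "vibrant": → "ntvibra" → "ntvib" ✓)

nhpar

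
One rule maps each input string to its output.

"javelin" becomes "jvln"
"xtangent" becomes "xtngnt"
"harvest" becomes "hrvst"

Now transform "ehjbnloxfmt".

Looking at the pairs, the operation is to remove every vowel.
"ehjbnloxfmt" → "hjbnlxfmt".

hjbnlxfmt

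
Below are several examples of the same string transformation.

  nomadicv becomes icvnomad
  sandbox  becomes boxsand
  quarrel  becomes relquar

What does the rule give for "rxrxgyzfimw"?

imwrxrxgyzf

The rule is to move the last 3 characters to the front (rotate right by 3).
On "rxrxgyzfimw" that produces "imwrxrxgyzf".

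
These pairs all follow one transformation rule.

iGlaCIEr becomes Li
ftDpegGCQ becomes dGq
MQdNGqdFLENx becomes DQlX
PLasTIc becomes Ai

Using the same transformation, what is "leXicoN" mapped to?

xO

Rule — keep one character in every 3, starting at position 3 (positions 3rd, 6th, 9th, ...), then flip the case of every letter.
Starting from "leXicoN": after the first operation, "Xo"; after the second, "xO".
(Check on "ftDpegGCQ": → "DgQ" → "dGq" ✓)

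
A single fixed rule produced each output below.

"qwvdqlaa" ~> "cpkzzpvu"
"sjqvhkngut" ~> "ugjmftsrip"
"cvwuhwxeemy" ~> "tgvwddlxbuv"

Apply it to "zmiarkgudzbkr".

The pattern: shift every letter 1 place backward in the alphabet (wrapping around), then move the first 3 characters to the end (rotate left by 3).
Working it through for "zmiarkgudzbkr": intermediate "ylhzqjftcyajq", final "zqjftcyajqylh".
(Check on "qwvdqlaa": → "pvucpkzz" → "cpkzzpvu" ✓)

zqjftcyajqylh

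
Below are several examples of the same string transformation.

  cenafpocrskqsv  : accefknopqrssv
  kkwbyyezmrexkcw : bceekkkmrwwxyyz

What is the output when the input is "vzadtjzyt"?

adjttvyzz

Rule — sort the characters into alphabetical order.
Applying that to "vzadtjzyt" gives "adjttvyzz".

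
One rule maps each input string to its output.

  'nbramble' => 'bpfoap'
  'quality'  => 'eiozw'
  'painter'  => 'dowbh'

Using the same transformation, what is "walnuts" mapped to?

kozbi

Rule — delete the last 2 characters, then shift every letter 12 places backward in the alphabet (wrapping around).
Applying that to "walnuts" gives "kozbi".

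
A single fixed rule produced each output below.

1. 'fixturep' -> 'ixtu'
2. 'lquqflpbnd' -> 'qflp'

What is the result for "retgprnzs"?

In each case the input is transformed by: move the last 3 characters to the front (rotate right by 3), then keep only the last 4 characters.
On "retgprnzs": the first step gives "nzsretgpr", and the second then gives "tgpr".

tgpr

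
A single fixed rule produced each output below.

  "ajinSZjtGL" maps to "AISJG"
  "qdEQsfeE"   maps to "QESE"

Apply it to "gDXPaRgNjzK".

GXAGJK

What's happening: keep every other character starting from the first (positions 1st, 3rd, 5th, ...), then convert every letter to uppercase.
Applying both steps to "gDXPaRgNjzK": "gXagjK", then "GXAGJK".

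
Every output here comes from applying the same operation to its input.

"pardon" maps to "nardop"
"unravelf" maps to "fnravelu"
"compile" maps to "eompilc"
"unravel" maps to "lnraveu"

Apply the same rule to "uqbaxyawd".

In each case the input is transformed by: swap the first and last characters.
So "uqbaxyawd" becomes "dqbaxyawu".

dqbaxyawu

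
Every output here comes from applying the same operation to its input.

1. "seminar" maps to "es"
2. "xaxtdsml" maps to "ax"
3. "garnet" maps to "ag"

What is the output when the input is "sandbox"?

Rule — swap each adjacent pair of characters (1↔2, 3↔4, ...), then keep only the first 2 characters.
"sandbox" → "as".

as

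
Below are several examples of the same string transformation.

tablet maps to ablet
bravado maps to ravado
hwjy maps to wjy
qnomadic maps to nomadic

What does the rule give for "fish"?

ish

Each output is the input with this applied: delete the first character.
Applying that to "fish" gives "ish".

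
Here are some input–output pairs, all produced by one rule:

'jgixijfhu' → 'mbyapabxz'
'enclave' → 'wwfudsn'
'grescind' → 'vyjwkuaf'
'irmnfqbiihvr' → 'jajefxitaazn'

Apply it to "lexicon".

fdwpaug

In each case the input is transformed by: move the last character to the front, then shift every letter 8 places backward in the alphabet (wrapping around).
Working it through for "lexicon": intermediate "nlexico", final "fdwpaug".
(Check on "grescind": → "dgrescin" → "vyjwkuaf" ✓)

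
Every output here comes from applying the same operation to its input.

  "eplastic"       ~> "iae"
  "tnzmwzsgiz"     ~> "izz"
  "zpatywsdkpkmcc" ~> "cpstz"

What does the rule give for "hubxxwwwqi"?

qwb

Looking at the pairs, the operation is to reverse the string, then keep one character in every 3, starting at position 2 (positions 2nd, 5th, 8th, ...).
"hubxxwwwqi" → "iqwwwxxbuh" → "qwb".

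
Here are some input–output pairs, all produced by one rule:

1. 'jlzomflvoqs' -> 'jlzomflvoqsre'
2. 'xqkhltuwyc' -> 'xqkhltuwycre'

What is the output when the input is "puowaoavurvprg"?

puowaoavurvprgre

The transformation: append "re".
"puowaoavurvprg" → "puowaoavurvprgre".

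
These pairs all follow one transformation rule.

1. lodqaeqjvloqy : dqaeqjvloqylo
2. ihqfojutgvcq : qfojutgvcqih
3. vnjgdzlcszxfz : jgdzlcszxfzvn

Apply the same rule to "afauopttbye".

The transformation: move the first 2 characters to the end (rotate left by 2).
So "afauopttbye" becomes "auopttbyeaf".

auopttbyeaf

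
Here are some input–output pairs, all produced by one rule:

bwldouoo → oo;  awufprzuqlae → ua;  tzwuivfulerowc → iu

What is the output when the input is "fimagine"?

Looking at the pairs, the operation is to keep one character in every 3, starting at position 2 (positions 2nd, 5th, 8th, ...), then keep only the vowels.
Working it through for "fimagine": intermediate "ige", final "ie".
(Check on "bwldouoo": → "woo" → "oo" ✓)

ie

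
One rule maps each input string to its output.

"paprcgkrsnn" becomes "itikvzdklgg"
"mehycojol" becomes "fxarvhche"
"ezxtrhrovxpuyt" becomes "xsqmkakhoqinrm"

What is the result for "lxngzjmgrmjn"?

eqgzscfzkfcg

The rule is to shift every letter 7 places backward in the alphabet (wrapping around).
So "lxngzjmgrmjn" becomes "eqgzscfzkfcg".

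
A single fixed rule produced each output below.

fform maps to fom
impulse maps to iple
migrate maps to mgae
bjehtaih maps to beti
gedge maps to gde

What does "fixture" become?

Each output is the input with this applied: keep every other character starting from the first (positions 1st, 3rd, 5th, ...).
Applying that to "fixture" gives "fxue".

fxue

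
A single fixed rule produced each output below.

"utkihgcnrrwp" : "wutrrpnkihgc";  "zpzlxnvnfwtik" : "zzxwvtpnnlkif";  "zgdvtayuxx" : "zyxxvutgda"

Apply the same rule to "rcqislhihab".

srqliihhcba

The pattern: sort the characters into reverse alphabetical order.
On "rcqislhihab" that produces "srqliihhcba".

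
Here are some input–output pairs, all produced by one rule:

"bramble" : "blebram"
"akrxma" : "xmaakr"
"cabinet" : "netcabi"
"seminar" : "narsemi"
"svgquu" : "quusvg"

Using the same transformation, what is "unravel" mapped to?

Rule — move the last 3 characters to the front (rotate right by 3).
For "unravel" the result is "velunra".

velunra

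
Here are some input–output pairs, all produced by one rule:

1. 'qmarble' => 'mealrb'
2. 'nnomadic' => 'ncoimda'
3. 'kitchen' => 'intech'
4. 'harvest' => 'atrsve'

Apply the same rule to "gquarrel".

qluearr

Each output is the input with this applied: delete the first character, then take characters alternately from the front and the back (1st, last, 2nd, 2nd-last, ...).
Applying both steps to "gquarrel": "quarrel", then "qluearr".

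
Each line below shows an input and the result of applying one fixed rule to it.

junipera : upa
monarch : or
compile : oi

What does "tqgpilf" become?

What's happening: keep one character in every 3, starting at position 2 (positions 2nd, 5th, 8th, ...).
Applying that to "tqgpilf" gives "qi".

qi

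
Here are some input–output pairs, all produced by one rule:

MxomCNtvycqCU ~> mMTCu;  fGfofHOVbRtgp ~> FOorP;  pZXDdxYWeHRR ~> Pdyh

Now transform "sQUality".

The rule is to flip the case of every letter, then keep one character in every 3, starting at position 1 (positions 1st, 4th, 7th, ...).
"sQUality" → "SAT".

SAT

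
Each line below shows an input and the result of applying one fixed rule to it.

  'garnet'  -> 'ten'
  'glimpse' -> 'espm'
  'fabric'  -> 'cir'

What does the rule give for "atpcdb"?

Looking at the pairs, the operation is to delete the first 3 characters, then reverse the string.
On "atpcdb": the first step gives "cdb", and the second then gives "bdc".

bdc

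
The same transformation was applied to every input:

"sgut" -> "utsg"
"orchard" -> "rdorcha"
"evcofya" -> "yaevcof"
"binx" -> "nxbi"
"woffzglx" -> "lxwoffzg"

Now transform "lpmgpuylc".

The transformation: move the last 2 characters to the front (rotate right by 2).
So "lpmgpuylc" becomes "lclpmgpuy".

lclpmgpuy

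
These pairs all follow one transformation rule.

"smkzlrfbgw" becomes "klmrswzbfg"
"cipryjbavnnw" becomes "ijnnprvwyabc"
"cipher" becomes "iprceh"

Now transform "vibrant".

The rule is to sort the characters into alphabetical order, then move the first 3 characters to the end (rotate left by 3).
Applying both steps to "vibrant": "abinrtv", then "nrtvabi".

nrtvabi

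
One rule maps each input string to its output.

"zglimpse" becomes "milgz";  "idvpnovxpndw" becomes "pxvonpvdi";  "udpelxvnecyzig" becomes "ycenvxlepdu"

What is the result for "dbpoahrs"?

aopbd

Rule — delete the last 3 characters, then reverse the string.
"dbpoahrs" → "dbpoa" → "aopbd".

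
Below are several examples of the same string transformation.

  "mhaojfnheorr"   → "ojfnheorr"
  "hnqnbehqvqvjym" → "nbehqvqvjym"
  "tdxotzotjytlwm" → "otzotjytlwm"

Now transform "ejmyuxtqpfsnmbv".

In each case the input is transformed by: delete the first 3 characters.
Doing the same to "ejmyuxtqpfsnmbv": "yuxtqpfsnmbv".

yuxtqpfsnmbv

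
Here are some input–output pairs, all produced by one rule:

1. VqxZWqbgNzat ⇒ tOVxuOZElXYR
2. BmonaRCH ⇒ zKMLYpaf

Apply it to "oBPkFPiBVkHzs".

MznIdnGztIfXQ

The rule is to flip the case of every letter, then shift every letter 2 places backward in the alphabet (wrapping around).
"oBPkFPiBVkHzs" → "MznIdnGztIfXQ".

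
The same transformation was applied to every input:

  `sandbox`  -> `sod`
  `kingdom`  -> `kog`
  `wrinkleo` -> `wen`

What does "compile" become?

clp

In each case the input is transformed by: take characters alternately from the front and the back (1st, last, 2nd, 2nd-last, ...), then keep one character in every 3, starting at position 1 (positions 1st, 4th, 7th, ...).
"compile" → "ceolmip" → "clp".
(Check on "kingdom": → "kmiondg" → "kog" ✓)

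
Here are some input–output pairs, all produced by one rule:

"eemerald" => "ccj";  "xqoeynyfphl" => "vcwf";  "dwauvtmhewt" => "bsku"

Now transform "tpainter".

What's happening: shift every letter 2 places backward in the alphabet (wrapping around), then keep one character in every 3, starting at position 1 (positions 1st, 4th, 7th, ...).
Starting from "tpainter": after the first operation, "rnyglrcp"; after the second, "rgc".

rgc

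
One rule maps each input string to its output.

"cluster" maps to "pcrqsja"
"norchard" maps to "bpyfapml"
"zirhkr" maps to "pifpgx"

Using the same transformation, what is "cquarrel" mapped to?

Looking at the pairs, the operation is to reverse the string, then shift every letter 2 places backward in the alphabet (wrapping around).
Applying both steps to "cquarrel": "lerrauqc", then "jcppysoa".

jcppysoa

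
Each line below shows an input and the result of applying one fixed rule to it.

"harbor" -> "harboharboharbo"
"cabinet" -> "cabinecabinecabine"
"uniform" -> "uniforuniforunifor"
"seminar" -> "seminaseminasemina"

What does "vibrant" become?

vibranvibranvibran

In each case the input is transformed by: delete the last character, then write the whole string 3 times in a row.
Doing the same to "vibrant": "vibranvibranvibran".
(Check on "cabinet": → "cabine" → "cabinecabinecabine" ✓)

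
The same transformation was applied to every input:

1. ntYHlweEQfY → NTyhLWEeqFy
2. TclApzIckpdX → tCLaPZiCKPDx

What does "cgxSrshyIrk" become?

Looking at the pairs, the operation is to flip the case of every letter.
For "cgxSrshyIrk" the result is "CGXsRSHYiRK".

CGXsRSHYiRK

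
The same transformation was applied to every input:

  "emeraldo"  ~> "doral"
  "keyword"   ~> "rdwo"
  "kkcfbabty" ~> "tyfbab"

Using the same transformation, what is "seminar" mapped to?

arin

In each case the input is transformed by: delete the first 3 characters, then move the last 2 characters to the front (rotate right by 2).
"seminar" → "inar" → "arin".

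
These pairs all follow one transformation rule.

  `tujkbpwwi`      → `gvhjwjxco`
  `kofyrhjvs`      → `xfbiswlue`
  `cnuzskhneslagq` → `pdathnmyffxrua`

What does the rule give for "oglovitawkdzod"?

The pattern: shift every letter 13 places forward in the alphabet (wrapping around) — i.e. ROT13, then take characters alternately from the front and the back (1st, last, 2nd, 2nd-last, ...).
"oglovitawkdzod" → "btybivgnjxqmbq" → "bqtbymbqixvjgn".

bqtbymbqixvjgn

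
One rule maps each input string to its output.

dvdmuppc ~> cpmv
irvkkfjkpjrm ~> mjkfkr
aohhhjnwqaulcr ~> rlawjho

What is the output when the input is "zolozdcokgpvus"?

The pattern: reverse the string, then keep every other character starting from the first (positions 1st, 3rd, 5th, ...).
Applying both steps to "zolozdcokgpvus": "suvpgkocdzoloz", then "svgodoo".
(Check on "dvdmuppc": → "cppumdvd" → "cpmv" ✓)

svgodoo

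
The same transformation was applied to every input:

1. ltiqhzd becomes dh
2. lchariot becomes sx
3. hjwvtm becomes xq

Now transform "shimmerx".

The transformation: shift every letter 4 places forward in the alphabet (wrapping around), then keep only the last 2 characters.
"shimmerx" → "wlmqqivb" → "vb".

vb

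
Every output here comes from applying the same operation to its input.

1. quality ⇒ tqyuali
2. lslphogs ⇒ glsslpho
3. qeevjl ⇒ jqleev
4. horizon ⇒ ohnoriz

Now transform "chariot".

octhari

What's happening: swap the first and last characters, then move the last 2 characters to the front (rotate right by 2).
Working it through for "chariot": intermediate "tharioc", final "octhari".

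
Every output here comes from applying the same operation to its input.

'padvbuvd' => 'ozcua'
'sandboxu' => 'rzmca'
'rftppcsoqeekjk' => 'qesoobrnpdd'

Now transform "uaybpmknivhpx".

In each case the input is transformed by: delete the last 3 characters, then shift every letter 1 place backward in the alphabet (wrapping around).
"uaybpmknivhpx" → "tzxaoljmhu".

tzxaoljmhu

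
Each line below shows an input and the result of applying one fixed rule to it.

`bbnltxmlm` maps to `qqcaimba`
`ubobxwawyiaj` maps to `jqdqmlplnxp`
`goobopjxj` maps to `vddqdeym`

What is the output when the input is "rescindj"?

gthrxcs

Looking at the pairs, the operation is to shift every letter 11 places backward in the alphabet (wrapping around), then delete the last character.
"rescindj" → "gthrxcsy" → "gthrxcs".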